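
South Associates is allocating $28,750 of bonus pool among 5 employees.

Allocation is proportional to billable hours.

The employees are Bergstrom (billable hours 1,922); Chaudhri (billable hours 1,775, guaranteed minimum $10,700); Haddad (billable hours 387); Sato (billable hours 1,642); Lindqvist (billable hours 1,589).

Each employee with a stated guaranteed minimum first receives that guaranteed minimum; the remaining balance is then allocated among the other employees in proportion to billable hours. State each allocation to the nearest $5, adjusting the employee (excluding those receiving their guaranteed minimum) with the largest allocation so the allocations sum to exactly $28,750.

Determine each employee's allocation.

Bergstrom: $6,265 | Chaudhri: $10,700 | Haddad: $1,260 | Sato: $5,350 | Lindqvist: $5,175

Guaranteed amounts: Chaudhri $10,700. Remaining pool $18,050.
Remaining pool split over remaining billable hours 5,540: Bergstrom 6,262.11 → $6,260; Haddad 1,260.89 → $1,260; Sato 5,349.84 → $5,350; Lindqvist 5,177.16 → $5,175.
Rounding difference +$5 applied to Bergstrom → $6,265.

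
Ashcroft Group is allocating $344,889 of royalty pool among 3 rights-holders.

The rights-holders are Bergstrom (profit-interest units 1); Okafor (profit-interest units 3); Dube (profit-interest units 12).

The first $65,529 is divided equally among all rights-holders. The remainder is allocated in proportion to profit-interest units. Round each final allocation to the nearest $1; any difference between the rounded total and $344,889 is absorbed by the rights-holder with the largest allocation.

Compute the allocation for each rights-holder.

Bergstrom: $39,303 · Okafor: $74,223 · Dube: $231,363

First tranche $65,529 split equally: $21,843 each.
Remainder $279,360 by profit-interest units (total 16): Bergstrom 17,460.00 → $17,460; Okafor 52,380.00 → $52,380; Dube 209,520.00 → $209,520.
Totals: Bergstrom $21,843 + $17,460 = $39,303; Okafor $21,843 + $52,380 = $74,223; Dube $21,843 + $209,520 = $231,363.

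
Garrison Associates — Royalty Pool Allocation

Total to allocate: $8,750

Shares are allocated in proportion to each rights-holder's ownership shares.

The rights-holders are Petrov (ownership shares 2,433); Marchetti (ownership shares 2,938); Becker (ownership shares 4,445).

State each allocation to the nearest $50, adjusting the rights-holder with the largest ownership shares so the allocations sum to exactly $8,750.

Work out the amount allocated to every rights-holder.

Petrov: $2,150 · Marchetti: $2,600 · Becker: $4,000

Total ownership shares = 2,433 + 2,938 + 4,445 = 9,816.
Unrounded shares: Petrov 2,168.78; Marchetti 2,618.94; Becker 3,962.28.
Rounded to nearest $50: Petrov $2,150; Marchetti $2,600; Becker $3,950. Sum = $8,700.
Difference $8,750 − $8,700 = +$50 applied to largest ownership shares (Becker): Becker becomes $4,000.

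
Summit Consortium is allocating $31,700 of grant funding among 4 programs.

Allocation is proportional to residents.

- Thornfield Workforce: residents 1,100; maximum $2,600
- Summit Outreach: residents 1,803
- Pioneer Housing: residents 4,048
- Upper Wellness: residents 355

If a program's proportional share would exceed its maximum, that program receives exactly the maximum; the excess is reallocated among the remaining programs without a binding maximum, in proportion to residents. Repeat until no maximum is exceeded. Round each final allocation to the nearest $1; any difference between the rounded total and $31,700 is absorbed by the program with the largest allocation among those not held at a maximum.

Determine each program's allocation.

Sum of residents: 7,306.
Proportional shares (ignoring caps): Thornfield Workforce 4,772.79; Summit Outreach 7,823.04; Pioneer Housing 17,563.87; Upper Wellness 1,540.31.
Held at cap: Thornfield Workforce ($2,600); balance $29,100 reallocated over remaining residents 6,206.
Redistributed shares: Summit Outreach 8,454.29 → $8,454; Pioneer Housing 18,981.12 → $18,981; Upper Wellness 1,664.60 → $1,665.

Thornfield Workforce: $2,600; Summit Outreach: $8,454; Pioneer Housing: $18,981; Upper Wellness: $1,665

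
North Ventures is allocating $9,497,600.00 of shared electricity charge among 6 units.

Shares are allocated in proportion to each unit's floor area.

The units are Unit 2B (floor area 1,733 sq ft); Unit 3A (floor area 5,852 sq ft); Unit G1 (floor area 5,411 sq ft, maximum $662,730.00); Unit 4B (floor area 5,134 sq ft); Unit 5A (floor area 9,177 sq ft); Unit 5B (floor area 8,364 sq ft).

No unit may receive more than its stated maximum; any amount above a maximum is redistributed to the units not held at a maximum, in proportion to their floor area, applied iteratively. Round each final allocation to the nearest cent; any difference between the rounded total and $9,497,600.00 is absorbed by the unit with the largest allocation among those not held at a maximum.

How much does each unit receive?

Unit 2B: $505,975.87; Unit 3A: $1,708,580.94; Unit G1: $662,730.00; Unit 4B: $1,498,949.85; Unit 5A: $2,679,365.56; Unit 5B: $2,441,997.78

Combined floor area = 35,671.
Unconstrained shares: Unit 2B 461,420.7844; Unit 3A 1,558,127.1958; Unit G1 1,440,708.5195; Unit 4B 1,366,955.7456; Unit 5A 2,443,426.7388; Unit 5B 2,226,961.0160.
Capped: Unit G1 ($662,730.00); remaining pool $8,834,870.00 reallocated over remaining floor area 30,260.
Shares after redistribution: Unit 2B 505,975.8662 → $505,975.87; Unit 3A 1,708,580.9399 → $1,708,580.94; Unit 4B 1,498,949.8539 → $1,498,949.85; Unit 5A 2,679,365.5648 → $2,679,365.56; Unit 5B 2,441,997.7753 → $2,441,997.78.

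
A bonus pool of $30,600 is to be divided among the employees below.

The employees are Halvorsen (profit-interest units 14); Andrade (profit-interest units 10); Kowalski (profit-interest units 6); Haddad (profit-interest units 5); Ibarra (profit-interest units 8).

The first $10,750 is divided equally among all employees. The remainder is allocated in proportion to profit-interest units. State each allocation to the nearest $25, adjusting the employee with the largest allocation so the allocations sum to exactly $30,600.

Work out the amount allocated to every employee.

Equal tier: $10,750 ÷ 5 = $2,150 apiece.
Remainder $19,850 by profit-interest units (total 43): Halvorsen 6,462.79 → $6,475; Andrade 4,616.28 → $4,625; Kowalski 2,769.77 → $2,775; Haddad 2,308.14 → $2,300; Ibarra 3,693.02 → $3,700.
Rounding difference −$25 on remainder applied to Halvorsen.
Totals: Halvorsen $2,150 + $6,450 = $8,600; Andrade $2,150 + $4,625 = $6,775; Kowalski $2,150 + $2,775 = $4,925; Haddad $2,150 + $2,300 = $4,450; Ibarra $2,150 + $3,700 = $5,850.

Halvorsen: $8,600 · Andrade: $6,775 · Kowalski: $4,925 · Haddad: $4,450 · Ibarra: $5,850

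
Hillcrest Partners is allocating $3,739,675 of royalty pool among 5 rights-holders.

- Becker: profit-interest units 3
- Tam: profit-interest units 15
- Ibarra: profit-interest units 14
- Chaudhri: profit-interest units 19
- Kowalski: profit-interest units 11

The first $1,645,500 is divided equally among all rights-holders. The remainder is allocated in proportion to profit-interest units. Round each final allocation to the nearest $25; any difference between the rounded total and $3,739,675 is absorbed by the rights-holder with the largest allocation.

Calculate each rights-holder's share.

Becker: $430,425 | Tam: $835,750 | Ibarra: $801,975 | Chaudhri: $970,875 | Kowalski: $700,650

First tranche $1,645,500 split equally: $329,100 each.
Remainder $2,094,175 by profit-interest units (total 62): Becker 101,331.05 → $101,325; Tam 506,655.24 → $506,650; Ibarra 472,878.23 → $472,875; Chaudhri 641,763.31 → $641,775; Kowalski 371,547.18 → $371,550.
Totals: Becker $329,100 + $101,325 = $430,425; Tam $329,100 + $506,650 = $835,750; Ibarra $329,100 + $472,875 = $801,975; Chaudhri $329,100 + $641,775 = $970,875; Kowalski $329,100 + $371,550 = $700,650.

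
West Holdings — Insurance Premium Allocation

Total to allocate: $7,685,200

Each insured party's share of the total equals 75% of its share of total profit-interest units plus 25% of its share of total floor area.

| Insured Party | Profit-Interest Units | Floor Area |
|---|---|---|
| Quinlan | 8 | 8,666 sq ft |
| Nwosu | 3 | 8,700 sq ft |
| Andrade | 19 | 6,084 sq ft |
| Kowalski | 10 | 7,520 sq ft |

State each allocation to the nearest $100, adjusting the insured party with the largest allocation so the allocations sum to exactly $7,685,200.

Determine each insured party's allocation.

Quinlan: $1,690,400; Nwosu: $972,000; Andrade: $3,115,300; Kowalski: $1,907,500

Totals — profit-interest units 40, floor area 30,970.
Blended shares (75% profit-interest units + 25% floor area): Quinlan 0.2200; Nwosu 0.1265; Andrade 0.4054; Kowalski 0.2482.
Unrounded shares: Quinlan 1,690,396.59; Nwosu 972,018.36; Andrade 3,115,288.38; Kowalski 1,907,496.67.
Rounded to nearest $100: Quinlan $1,690,400; Nwosu $972,000; Andrade $3,115,300; Kowalski $1,907,500. Sum = $7,685,200.
Rounded total matches; no reconciliation needed.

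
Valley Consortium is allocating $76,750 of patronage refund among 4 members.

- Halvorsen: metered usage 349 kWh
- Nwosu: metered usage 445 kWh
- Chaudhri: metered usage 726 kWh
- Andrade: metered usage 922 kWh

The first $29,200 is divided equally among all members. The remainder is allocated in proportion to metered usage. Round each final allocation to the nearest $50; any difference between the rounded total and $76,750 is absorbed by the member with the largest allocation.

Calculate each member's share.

Equal tier: $29,200 ÷ 4 = $7,300 apiece.
Remainder $47,550 by metered usage (total 2,442): Halvorsen 6,795.64 → $6,800; Nwosu 8,664.93 → $8,650; Chaudhri 14,136.49 → $14,150; Andrade 17,952.95 → $17,950.
Totals: Halvorsen $7,300 + $6,800 = $14,100; Nwosu $7,300 + $8,650 = $15,950; Chaudhri $7,300 + $14,150 = $21,450; Andrade $7,300 + $17,950 = $25,250.

Halvorsen: $14,100; Nwosu: $15,950; Chaudhri: $21,450; Andrade: $25,250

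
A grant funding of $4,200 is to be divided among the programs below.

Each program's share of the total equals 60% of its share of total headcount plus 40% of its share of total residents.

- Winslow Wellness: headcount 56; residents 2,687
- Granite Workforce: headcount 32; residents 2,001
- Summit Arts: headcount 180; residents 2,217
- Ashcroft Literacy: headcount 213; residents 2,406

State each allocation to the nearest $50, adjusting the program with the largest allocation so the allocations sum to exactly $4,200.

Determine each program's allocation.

Winslow Wellness: $800; Granite Workforce: $550; Summit Arts: $1,350; Ashcroft Literacy: $1,500

Headcount total 481; residents total 9,311.
Combined weights (60% headcount + 40% residents): Winslow Wellness 0.1853; Granite Workforce 0.1259; Summit Arts 0.3198; Ashcroft Literacy 0.3691.
Unrounded shares: Winslow Wellness 778.21; Granite Workforce 528.69; Summit Arts 1,343.05; Ashcroft Literacy 1,550.04.
At nearest $50: Winslow Wellness $800; Granite Workforce $550; Summit Arts $1,350; Ashcroft Literacy $1,550. Sum = $4,250.
Difference $4,200 − $4,250 = −$50 applied to largest allocation (Ashcroft Literacy): Ashcroft Literacy becomes $1,500.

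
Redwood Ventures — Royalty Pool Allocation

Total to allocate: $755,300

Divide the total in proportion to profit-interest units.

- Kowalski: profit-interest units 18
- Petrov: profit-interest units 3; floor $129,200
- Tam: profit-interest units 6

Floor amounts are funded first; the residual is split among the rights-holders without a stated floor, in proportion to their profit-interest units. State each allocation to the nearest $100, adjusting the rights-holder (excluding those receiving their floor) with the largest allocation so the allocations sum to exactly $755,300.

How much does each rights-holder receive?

Minimums first: Petrov $129,200. Residual $626,100.
Residual split over remaining profit-interest units 24: Kowalski 469,575.00 → $469,600; Tam 156,525.00 → $156,500.

Kowalski: $469,600 · Petrov: $129,200 · Tam: $156,500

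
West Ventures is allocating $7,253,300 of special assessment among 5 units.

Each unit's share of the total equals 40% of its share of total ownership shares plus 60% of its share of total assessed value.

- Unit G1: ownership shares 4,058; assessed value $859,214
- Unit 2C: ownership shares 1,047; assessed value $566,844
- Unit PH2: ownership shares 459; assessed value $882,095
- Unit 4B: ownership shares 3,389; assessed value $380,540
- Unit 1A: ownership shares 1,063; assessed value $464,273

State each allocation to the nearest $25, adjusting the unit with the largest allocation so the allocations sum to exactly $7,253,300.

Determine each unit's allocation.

Unit G1: $2,361,425 | Unit 2C: $1,085,675 | Unit PH2: $1,350,500 | Unit 4B: $1,506,950 | Unit 1A: $948,750

Ownership shares total 10,016; assessed value total 3,152,966.
Combined weights (40% ownership shares + 60% assessed value): Unit G1 0.3256; Unit 2C 0.1497; Unit PH2 0.1862; Unit 4B 0.2078; Unit 1A 0.1308.
Proportional shares: Unit G1 2,361,431.91; Unit 2C 1,085,687.12; Unit PH2 1,350,497.09; Unit 4B 1,506,938.89; Unit 1A 948,744.99.
At nearest $25: Unit G1 $2,361,425; Unit 2C $1,085,675; Unit PH2 $1,350,500; Unit 4B $1,506,950; Unit 1A $948,750. Sum = $7,253,300.
No rounding difference to absorb.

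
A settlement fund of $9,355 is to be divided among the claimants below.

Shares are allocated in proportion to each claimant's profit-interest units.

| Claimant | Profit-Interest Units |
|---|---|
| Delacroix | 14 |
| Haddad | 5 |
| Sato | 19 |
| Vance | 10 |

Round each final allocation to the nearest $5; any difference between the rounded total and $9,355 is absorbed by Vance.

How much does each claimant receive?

Delacroix: $2,730 · Haddad: $975 · Sato: $3,705 · Vance: $1,945

Total profit-interest units = 48.
Unrounded shares: Delacroix 14/48 × $9,355 = 2,728.54; Haddad 5/48 × $9,355 = 974.48; Sato 19/48 × $9,355 = 3,703.02; Vance 10/48 × $9,355 = 1,948.96.
Rounded to nearest $5: Delacroix $2,730; Haddad $975; Sato $3,705; Vance $1,950. Sum = $9,360.
Difference $9,355 − $9,360 = −$5 applied to Vance: Vance becomes $1,945.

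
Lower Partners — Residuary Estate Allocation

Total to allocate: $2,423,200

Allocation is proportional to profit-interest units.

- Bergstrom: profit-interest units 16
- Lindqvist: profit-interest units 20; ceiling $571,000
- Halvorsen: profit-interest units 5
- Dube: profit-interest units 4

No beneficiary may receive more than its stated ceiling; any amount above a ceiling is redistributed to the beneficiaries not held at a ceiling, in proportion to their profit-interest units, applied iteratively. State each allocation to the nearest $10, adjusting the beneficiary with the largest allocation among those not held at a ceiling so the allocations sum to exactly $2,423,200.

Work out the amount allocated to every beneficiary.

Bergstrom: $1,185,410 | Lindqvist: $571,000 | Halvorsen: $370,440 | Dube: $296,350

Sum of profit-interest units: 45.
Proportional shares (ignoring caps): Bergstrom 861,582.22; Lindqvist 1,076,977.78; Halvorsen 269,244.44; Dube 215,395.56.
Held at cap: Lindqvist ($571,000); residual $1,852,200 reallocated over remaining profit-interest units 25.
Remaining shares: Bergstrom 1,185,408.00 → $1,185,410; Halvorsen 370,440.00 → $370,440; Dube 296,352.00 → $296,350.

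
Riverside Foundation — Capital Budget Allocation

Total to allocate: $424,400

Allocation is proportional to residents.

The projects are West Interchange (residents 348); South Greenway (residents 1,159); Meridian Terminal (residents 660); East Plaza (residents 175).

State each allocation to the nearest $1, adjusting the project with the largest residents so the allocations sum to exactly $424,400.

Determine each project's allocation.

West Interchange: $63,062 · South Greenway: $210,026 · Meridian Terminal: $119,600 · East Plaza: $31,712

Combined residents = 2,342.
Raw shares: West Interchange 348/2,342 × $424,400 = 63,062.00; South Greenway 1,159/2,342 × $424,400 = 210,025.45; Meridian Terminal 660/2,342 × $424,400 = 119,600.34; East Plaza 175/2,342 × $424,400 = 31,712.21.
At nearest $1: West Interchange $63,062; South Greenway $210,025; Meridian Terminal $119,600; East Plaza $31,712. Sum = $424,399.
Difference $424,400 − $424,399 = +$1 applied to largest residents (South Greenway): South Greenway becomes $210,026.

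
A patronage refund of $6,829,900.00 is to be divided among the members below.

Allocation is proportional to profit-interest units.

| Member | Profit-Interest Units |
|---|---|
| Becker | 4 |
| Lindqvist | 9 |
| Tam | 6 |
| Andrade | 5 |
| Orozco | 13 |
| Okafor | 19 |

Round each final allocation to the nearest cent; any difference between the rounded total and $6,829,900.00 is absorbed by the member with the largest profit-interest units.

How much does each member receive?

Becker: $487,850.00; Lindqvist: $1,097,662.50; Tam: $731,775.00; Andrade: $609,812.50; Orozco: $1,585,512.50; Okafor: $2,317,287.50

Combined profit-interest units = 4 + 9 + 6 + 5 + 13 + 19 = 56.
Proportional shares: Becker 487,850.0000; Lindqvist 1,097,662.5000; Tam 731,775.0000; Andrade 609,812.5000; Orozco 1,585,512.5000; Okafor 2,317,287.5000.
At nearest cent: Becker $487,850.00; Lindqvist $1,097,662.50; Tam $731,775.00; Andrade $609,812.50; Orozco $1,585,512.50; Okafor $2,317,287.50. Sum = $6,829,900.00.
No rounding difference to absorb.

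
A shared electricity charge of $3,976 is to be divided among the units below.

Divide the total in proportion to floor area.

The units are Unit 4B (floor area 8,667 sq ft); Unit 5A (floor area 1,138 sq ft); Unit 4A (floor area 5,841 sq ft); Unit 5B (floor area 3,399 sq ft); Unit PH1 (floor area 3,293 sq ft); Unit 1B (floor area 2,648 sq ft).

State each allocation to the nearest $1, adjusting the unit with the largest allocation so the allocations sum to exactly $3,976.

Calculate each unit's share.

Sum of floor area: 24,986.
Proportional shares: Unit 4B 8,667/24,986 × $3,976 = 1,379.17; Unit 5A 1,138/24,986 × $3,976 = 181.09; Unit 4A 5,841/24,986 × $3,976 = 929.47; Unit 5B 3,399/24,986 × $3,976 = 540.88; Unit PH1 3,293/24,986 × $3,976 = 524.01; Unit 1B 2,648/24,986 × $3,976 = 421.37.
After rounding ($1): Unit 4B $1,379; Unit 5A $181; Unit 4A $929; Unit 5B $541; Unit PH1 $524; Unit 1B $421. Sum = $3,975.
Difference $3,976 − $3,975 = +$1 applied to largest allocation (Unit 4B): Unit 4B becomes $1,380.

Unit 4B: $1,380 | Unit 5A: $181 | Unit 4A: $929 | Unit 5B: $541 | Unit PH1: $524 | Unit 1B: $421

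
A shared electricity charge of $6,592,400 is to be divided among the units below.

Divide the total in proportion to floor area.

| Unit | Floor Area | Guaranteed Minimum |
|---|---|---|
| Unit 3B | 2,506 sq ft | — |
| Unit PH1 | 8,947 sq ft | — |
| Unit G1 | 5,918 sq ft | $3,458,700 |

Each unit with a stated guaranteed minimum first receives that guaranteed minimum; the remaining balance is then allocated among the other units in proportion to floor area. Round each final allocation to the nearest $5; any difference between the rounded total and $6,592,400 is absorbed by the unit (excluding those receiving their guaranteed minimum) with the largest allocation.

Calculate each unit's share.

Unit 3B: $685,675 · Unit PH1: $2,448,025 · Unit G1: $3,458,700

Minimums first: Unit G1 $3,458,700. Remaining pool $3,133,700.
Remaining pool split over remaining floor area 11,453: Unit 3B 685,676.43 → $685,675; Unit PH1 2,448,023.57 → $2,448,025.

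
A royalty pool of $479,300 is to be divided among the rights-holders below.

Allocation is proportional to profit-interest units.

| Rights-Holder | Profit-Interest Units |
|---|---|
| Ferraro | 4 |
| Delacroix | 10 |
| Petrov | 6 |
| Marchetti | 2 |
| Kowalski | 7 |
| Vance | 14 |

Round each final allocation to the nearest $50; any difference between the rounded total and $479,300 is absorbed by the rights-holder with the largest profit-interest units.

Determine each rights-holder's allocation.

Ferraro: $44,600 · Delacroix: $111,450 · Petrov: $66,900 · Marchetti: $22,300 · Kowalski: $78,050 · Vance: $156,000

Total profit-interest units = 43.
Pro-rata amounts: Ferraro 4/43 × $479,300 = 44,586.05; Delacroix 10/43 × $479,300 = 111,465.12; Petrov 6/43 × $479,300 = 66,879.07; Marchetti 2/43 × $479,300 = 22,293.02; Kowalski 7/43 × $479,300 = 78,025.58; Vance 14/43 × $479,300 = 156,051.16.
After rounding ($50): Ferraro $44,600; Delacroix $111,450; Petrov $66,900; Marchetti $22,300; Kowalski $78,050; Vance $156,050. Sum = $479,350.
Difference $479,300 − $479,350 = −$50 applied to largest profit-interest units (Vance): Vance becomes $156,000.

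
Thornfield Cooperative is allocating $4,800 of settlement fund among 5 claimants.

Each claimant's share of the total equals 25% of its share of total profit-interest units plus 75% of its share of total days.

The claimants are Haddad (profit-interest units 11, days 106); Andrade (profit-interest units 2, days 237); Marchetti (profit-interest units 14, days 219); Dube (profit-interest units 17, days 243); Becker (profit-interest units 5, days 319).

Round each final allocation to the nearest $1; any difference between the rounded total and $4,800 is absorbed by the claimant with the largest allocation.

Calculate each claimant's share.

Haddad: $609 · Andrade: $808 · Marchetti: $1,044 · Dube: $1,195 · Becker: $1,144

Totals — profit-interest units 49, days 1,124.
Combined weights (25% profit-interest units + 75% days): Haddad 0.1269; Andrade 0.1683; Marchetti 0.2176; Dube 0.2489; Becker 0.2384.
Pro-rata amounts: Haddad 608.89; Andrade 808.05; Marchetti 1,044.28; Dube 1,194.62; Becker 1,144.16.
At nearest $1: Haddad $609; Andrade $808; Marchetti $1,044; Dube $1,195; Becker $1,144. Sum = $4,800.
Rounded total matches; no reconciliation needed.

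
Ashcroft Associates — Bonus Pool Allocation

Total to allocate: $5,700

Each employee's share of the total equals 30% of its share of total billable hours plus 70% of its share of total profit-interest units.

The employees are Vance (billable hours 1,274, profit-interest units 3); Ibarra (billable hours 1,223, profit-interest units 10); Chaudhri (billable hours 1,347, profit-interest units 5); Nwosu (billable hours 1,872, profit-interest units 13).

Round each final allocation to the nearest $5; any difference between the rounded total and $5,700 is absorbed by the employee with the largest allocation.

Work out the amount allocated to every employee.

Billable hours total 5,716; profit-interest units total 31.
Blended shares (30% billable hours + 70% profit-interest units): Vance 0.1346; Ibarra 0.2900; Chaudhri 0.1836; Nwosu 0.3918.
Raw shares: Vance 767.26; Ibarra 1,652.97; Chaudhri 1,046.52; Nwosu 2,233.25.
After rounding ($5): Vance $765; Ibarra $1,655; Chaudhri $1,045; Nwosu $2,235. Sum = $5,700.
Sum already equals the total — no adjustment.

Vance: $765; Ibarra: $1,655; Chaudhri: $1,045; Nwosu: $2,235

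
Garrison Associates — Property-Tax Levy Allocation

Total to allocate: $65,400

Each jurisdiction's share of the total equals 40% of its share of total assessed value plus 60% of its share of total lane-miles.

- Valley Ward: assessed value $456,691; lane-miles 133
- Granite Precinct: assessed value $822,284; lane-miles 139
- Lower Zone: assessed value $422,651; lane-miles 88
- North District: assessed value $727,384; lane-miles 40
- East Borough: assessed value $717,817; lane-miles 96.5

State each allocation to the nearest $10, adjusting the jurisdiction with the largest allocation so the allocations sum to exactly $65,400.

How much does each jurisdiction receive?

Valley Ward: $14,310 · Granite Precinct: $17,820 · Lower Zone: $10,470 · North District: $9,210 · East Borough: $13,590

Assessed value total 3,146,827; lane-miles total 496.5.
Blended shares (40% assessed value + 60% lane-miles): Valley Ward 0.2188; Granite Precinct 0.2725; Lower Zone 0.1601; North District 0.1408; East Borough 0.2079.
Raw shares: Valley Ward 14,307.95; Granite Precinct 17,821.38; Lower Zone 10,468.48; North District 9,208.17; East Borough 13,594.02.
After rounding ($10): Valley Ward $14,310; Granite Precinct $17,820; Lower Zone $10,470; North District $9,210; East Borough $13,590. Sum = $65,400.
No rounding difference to absorb.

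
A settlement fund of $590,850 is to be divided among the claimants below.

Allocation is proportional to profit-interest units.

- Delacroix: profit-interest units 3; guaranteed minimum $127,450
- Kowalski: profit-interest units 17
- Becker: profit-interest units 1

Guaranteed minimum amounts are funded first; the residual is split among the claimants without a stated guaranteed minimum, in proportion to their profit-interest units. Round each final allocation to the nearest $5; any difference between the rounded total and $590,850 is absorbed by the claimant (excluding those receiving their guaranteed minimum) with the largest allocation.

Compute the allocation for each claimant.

Minimums first: Delacroix $127,450. Balance $463,400.
Balance split over remaining profit-interest units 18: Kowalski 437,655.56 → $437,655; Becker 25,744.44 → $25,745.

Delacroix: $127,450 | Kowalski: $437,655 | Becker: $25,745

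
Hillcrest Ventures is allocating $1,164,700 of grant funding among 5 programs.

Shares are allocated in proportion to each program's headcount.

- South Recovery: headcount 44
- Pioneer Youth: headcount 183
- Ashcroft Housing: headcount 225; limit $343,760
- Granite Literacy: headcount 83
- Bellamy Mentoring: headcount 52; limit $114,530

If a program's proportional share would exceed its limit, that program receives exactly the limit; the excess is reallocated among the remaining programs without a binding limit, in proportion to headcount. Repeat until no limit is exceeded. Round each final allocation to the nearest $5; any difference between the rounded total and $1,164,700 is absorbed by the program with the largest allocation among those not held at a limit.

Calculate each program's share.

South Recovery: $100,265; Pioneer Youth: $417,010; Ashcroft Housing: $343,760; Granite Literacy: $189,135; Bellamy Mentoring: $114,530

Combined headcount = 587.
Unconstrained shares: South Recovery 87,302.90; Pioneer Youth 363,100.68; Ashcroft Housing 446,435.26; Granite Literacy 164,685.01; Bellamy Mentoring 103,176.15.
Capped: Ashcroft Housing ($343,760); remaining pool $820,940 reallocated over remaining headcount 362.
Capped: Bellamy Mentoring ($114,530); remaining pool $706,410 reallocated over remaining headcount 310.
Remaining shares: South Recovery 100,264.65 → $100,265; Pioneer Youth 417,009.77 → $417,010; Granite Literacy 189,135.58 → $189,135.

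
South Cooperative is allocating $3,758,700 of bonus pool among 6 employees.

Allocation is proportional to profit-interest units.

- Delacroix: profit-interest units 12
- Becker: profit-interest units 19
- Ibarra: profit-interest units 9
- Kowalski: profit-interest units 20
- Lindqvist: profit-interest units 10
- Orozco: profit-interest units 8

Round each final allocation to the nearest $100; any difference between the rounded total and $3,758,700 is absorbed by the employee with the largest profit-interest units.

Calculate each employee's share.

Delacroix: $578,300 | Becker: $915,600 | Ibarra: $433,700 | Kowalski: $963,700 | Lindqvist: $481,900 | Orozco: $385,500

Profit-interest units total: 12 + 19 + 9 + 20 + 10 + 8 = 78.
Pro-rata amounts: Delacroix 578,261.54; Becker 915,580.77; Ibarra 433,696.15; Kowalski 963,769.23; Lindqvist 481,884.62; Orozco 385,507.69.
Rounded to nearest $100: Delacroix $578,300; Becker $915,600; Ibarra $433,700; Kowalski $963,800; Lindqvist $481,900; Orozco $385,500. Sum = $3,758,800.
Difference $3,758,700 − $3,758,800 = −$100 applied to largest profit-interest units (Kowalski): Kowalski becomes $963,700.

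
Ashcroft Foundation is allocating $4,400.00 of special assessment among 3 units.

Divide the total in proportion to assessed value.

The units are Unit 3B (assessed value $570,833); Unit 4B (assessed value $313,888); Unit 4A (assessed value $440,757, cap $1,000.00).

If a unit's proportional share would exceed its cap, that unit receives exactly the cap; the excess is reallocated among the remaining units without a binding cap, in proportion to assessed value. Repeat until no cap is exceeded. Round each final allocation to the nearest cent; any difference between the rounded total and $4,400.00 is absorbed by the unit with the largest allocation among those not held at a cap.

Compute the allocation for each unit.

Unit 3B: $2,193.72 · Unit 4B: $1,206.28 · Unit 4A: $1,000.00

Total assessed value = 1,325,478.
Unconstrained shares: Unit 3B 1,894.9128; Unit 4B 1,041.9692; Unit 4A 1,463.1181.
Held at cap: Unit 4A ($1,000.00); residual $3,400.00 reallocated over remaining assessed value 884,721.
Shares after redistribution: Unit 3B 2,193.7223 → $2,193.72; Unit 4B 1,206.2777 → $1,206.28.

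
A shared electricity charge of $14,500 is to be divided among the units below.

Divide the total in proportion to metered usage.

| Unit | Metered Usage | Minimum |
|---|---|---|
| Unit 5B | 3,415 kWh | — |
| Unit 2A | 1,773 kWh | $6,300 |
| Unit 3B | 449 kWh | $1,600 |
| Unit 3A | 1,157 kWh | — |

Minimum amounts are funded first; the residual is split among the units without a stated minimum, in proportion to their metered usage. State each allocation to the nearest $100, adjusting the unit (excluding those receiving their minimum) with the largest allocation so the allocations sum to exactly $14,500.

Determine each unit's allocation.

Unit 5B: $4,900; Unit 2A: $6,300; Unit 3B: $1,600; Unit 3A: $1,700

Guaranteed amounts: Unit 2A $6,300; Unit 3B $1,600. Balance $6,600.
Balance split over remaining metered usage 4,572: Unit 5B 4,929.79 → $4,900; Unit 3A 1,670.21 → $1,700.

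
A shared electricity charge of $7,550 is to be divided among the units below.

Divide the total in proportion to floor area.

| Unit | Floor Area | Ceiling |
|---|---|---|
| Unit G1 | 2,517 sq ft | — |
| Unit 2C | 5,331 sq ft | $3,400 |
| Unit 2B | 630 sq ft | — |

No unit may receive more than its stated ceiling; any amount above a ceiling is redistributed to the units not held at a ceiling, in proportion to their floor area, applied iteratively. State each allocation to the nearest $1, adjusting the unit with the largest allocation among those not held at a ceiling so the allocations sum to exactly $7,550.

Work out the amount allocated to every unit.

Total floor area = 8,478.
Pro-rata shares before constraints: Unit G1 2,241.49; Unit 2C 4,747.47; Unit 2B 561.04.
Capped: Unit 2C ($3,400); residual $4,150 reallocated over remaining floor area 3,147.
Remaining shares: Unit G1 3,319.21 → $3,319; Unit 2B 830.79 → $831.

Unit G1: $3,319; Unit 2C: $3,400; Unit 2B: $831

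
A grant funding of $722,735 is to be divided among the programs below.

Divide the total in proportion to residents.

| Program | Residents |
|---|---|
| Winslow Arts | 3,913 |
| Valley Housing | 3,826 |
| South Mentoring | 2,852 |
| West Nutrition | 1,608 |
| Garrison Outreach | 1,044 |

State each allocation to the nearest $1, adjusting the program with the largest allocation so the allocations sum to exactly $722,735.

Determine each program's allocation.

Winslow Arts: $213,552 · Valley Housing: $208,803 · South Mentoring: $155,648 · West Nutrition: $87,756 · Garrison Outreach: $56,976

Total residents = 13,243.
Unrounded shares: Winslow Arts 3,913/13,243 × $722,735 = 213,551.47; Valley Housing 3,826/13,243 × $722,735 = 208,803.45; South Mentoring 2,852/13,243 × $722,735 = 155,647.53; West Nutrition 1,608/13,243 × $722,735 = 87,756.39; Garrison Outreach 1,044/13,243 × $722,735 = 56,976.16.
Rounded to nearest $1: Winslow Arts $213,551; Valley Housing $208,803; South Mentoring $155,648; West Nutrition $87,756; Garrison Outreach $56,976. Sum = $722,734.
Difference $722,735 − $722,734 = +$1 applied to largest allocation (Winslow Arts): Winslow Arts becomes $213,552.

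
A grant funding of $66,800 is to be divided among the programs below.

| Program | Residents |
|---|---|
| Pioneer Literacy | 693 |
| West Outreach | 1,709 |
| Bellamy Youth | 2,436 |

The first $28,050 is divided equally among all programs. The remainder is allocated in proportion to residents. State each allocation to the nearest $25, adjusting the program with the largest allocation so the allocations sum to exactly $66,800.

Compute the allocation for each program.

Pioneer Literacy: $14,900; West Outreach: $23,050; Bellamy Youth: $28,850

$28,050 shared equally gives $9,350 per program.
Remainder $38,750 by residents (total 4,838): Pioneer Literacy 5,550.59 → $5,550; West Outreach 13,688.25 → $13,700; Bellamy Youth 19,511.16 → $19,500.
Totals: Pioneer Literacy $9,350 + $5,550 = $14,900; West Outreach $9,350 + $13,700 = $23,050; Bellamy Youth $9,350 + $19,500 = $28,850.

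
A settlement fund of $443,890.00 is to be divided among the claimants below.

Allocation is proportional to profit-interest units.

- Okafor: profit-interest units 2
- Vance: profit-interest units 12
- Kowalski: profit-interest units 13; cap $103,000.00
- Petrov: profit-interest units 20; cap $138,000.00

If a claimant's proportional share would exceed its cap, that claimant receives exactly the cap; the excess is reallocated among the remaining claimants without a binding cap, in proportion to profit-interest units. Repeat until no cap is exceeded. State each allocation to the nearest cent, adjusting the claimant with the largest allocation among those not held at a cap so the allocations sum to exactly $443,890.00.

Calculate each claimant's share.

Profit-interest units total: 47.
Proportional shares (ignoring caps): Okafor 18,888.9362; Vance 113,333.6170; Kowalski 122,778.0851; Petrov 188,889.3617.
Capped: Kowalski ($103,000.00), Petrov ($138,000.00); balance $202,890.00 reallocated over remaining profit-interest units 14.
Remaining shares: Okafor 28,984.2857 → $28,984.29; Vance 173,905.7143 → $173,905.71.

Okafor: $28,984.29 · Vance: $173,905.71 · Kowalski: $103,000.00 · Petrov: $138,000.00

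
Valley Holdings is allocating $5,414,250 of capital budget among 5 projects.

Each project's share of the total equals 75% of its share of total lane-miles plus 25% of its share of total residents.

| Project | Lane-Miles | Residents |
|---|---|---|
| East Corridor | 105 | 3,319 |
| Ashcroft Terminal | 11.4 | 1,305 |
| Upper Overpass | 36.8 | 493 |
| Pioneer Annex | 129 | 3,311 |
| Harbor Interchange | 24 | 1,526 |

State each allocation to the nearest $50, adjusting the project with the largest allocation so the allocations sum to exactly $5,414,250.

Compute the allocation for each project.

East Corridor: $1,843,800; Ashcroft Terminal: $328,650; Upper Overpass: $555,050; Pioneer Annex: $2,160,950; Harbor Interchange: $525,800

Totals — lane-miles 306.2, residents 9,954.
Combined weights (75% lane-miles + 25% residents): East Corridor 0.3405; Ashcroft Terminal 0.0607; Upper Overpass 0.1025; Pioneer Annex 0.3991; Harbor Interchange 0.0971.
Pro-rata amounts: East Corridor 1,843,786.54; Ashcroft Terminal 328,637.91; Upper Overpass 555,064.16; Pioneer Annex 2,160,975.95; Harbor Interchange 525,785.44.
At nearest $50: East Corridor $1,843,800; Ashcroft Terminal $328,650; Upper Overpass $555,050; Pioneer Annex $2,161,000; Harbor Interchange $525,800. Sum = $5,414,300.
Difference $5,414,250 − $5,414,300 = −$50 applied to largest allocation (Pioneer Annex): Pioneer Annex becomes $2,160,950.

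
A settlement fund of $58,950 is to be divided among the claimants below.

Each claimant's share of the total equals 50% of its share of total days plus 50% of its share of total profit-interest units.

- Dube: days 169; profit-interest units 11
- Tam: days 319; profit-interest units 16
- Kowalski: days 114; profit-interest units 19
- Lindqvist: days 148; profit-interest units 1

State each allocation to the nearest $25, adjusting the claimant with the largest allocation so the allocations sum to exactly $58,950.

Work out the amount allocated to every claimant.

Totals — days 750, profit-interest units 47.
Composite weights (50% days + 50% profit-interest units): Dube 0.2297; Tam 0.3829; Kowalski 0.2781; Lindqvist 0.1093.
Pro-rata amounts: Dube 13,540.10; Tam 22,570.74; Kowalski 16,395.63; Lindqvist 6,443.53.
At nearest $25: Dube $13,550; Tam $22,575; Kowalski $16,400; Lindqvist $6,450. Sum = $58,975.
Difference $58,950 − $58,975 = −$25 applied to largest allocation (Tam): Tam becomes $22,550.

Dube: $13,550; Tam: $22,550; Kowalski: $16,400; Lindqvist: $6,450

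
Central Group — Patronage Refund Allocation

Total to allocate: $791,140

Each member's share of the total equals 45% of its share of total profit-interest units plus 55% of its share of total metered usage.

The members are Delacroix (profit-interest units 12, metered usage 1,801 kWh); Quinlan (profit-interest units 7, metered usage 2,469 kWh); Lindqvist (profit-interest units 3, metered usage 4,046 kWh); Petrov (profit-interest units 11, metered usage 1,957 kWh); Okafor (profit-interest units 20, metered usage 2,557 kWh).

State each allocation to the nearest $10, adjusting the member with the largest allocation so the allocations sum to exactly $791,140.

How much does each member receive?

Delacroix: $141,690 · Quinlan: $130,760 · Lindqvist: $157,370 · Petrov: $140,260 · Okafor: $221,060

Totals — profit-interest units 53, metered usage 12,830.
Composite weights (45% profit-interest units + 55% metered usage): Delacroix 0.1791; Quinlan 0.1653; Lindqvist 0.1989; Petrov 0.1773; Okafor 0.2794.
Pro-rata amounts: Delacroix 141,687.29; Quinlan 130,756.25; Lindqvist 157,371.00; Petrov 140,260.77; Okafor 221,064.70.
Rounded to nearest $10: Delacroix $141,690; Quinlan $130,760; Lindqvist $157,370; Petrov $140,260; Okafor $221,060. Sum = $791,140.
Rounded total matches; no reconciliation needed.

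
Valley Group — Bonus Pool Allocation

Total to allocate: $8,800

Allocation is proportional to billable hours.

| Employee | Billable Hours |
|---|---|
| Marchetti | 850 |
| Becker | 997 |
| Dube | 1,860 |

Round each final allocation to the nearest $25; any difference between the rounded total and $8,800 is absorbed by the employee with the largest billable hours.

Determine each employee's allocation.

Combined billable hours = 3,707.
Pro-rata amounts: Marchetti 850/3,707 × $8,800 = 2,017.80; Becker 997/3,707 × $8,800 = 2,366.77; Dube 1,860/3,707 × $8,800 = 4,415.43.
After rounding ($25): Marchetti $2,025; Becker $2,375; Dube $4,425. Sum = $8,825.
Difference $8,800 − $8,825 = −$25 applied to largest billable hours (Dube): Dube becomes $4,400.

Marchetti: $2,025 · Becker: $2,375 · Dube: $4,400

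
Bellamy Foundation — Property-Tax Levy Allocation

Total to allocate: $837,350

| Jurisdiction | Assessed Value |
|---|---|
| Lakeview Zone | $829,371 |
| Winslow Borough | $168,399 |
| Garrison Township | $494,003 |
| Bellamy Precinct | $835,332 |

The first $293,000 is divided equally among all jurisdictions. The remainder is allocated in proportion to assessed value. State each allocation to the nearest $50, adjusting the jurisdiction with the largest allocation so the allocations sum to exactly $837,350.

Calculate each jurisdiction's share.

Lakeview Zone: $267,250; Winslow Borough: $112,650; Garrison Township: $188,800; Bellamy Precinct: $268,650

$293,000 shared equally gives $73,250 per jurisdiction.
Remainder $544,350 by assessed value (total 2,327,105): Lakeview Zone 194,004.18 → $194,000; Winslow Borough 39,391.43 → $39,400; Garrison Township 115,555.82 → $115,550; Bellamy Precinct 195,398.56 → $195,400.
Totals: Lakeview Zone $73,250 + $194,000 = $267,250; Winslow Borough $73,250 + $39,400 = $112,650; Garrison Township $73,250 + $115,550 = $188,800; Bellamy Precinct $73,250 + $195,400 = $268,650.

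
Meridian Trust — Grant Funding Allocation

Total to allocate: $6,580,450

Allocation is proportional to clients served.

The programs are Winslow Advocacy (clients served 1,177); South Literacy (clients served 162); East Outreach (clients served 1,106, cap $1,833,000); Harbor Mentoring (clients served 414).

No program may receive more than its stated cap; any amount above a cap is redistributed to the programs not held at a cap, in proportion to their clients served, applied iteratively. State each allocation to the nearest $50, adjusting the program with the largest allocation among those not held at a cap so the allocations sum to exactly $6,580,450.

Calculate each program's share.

Combined clients served = 2,859.
Pro-rata shares before constraints: Winslow Advocacy 2,709,055.49; South Literacy 372,869.15; East Outreach 2,545,637.53; Harbor Mentoring 952,887.83.
Cap binds for East Outreach ($1,833,000); balance $4,747,450 reallocated over remaining clients served 1,753.
Redistributed shares: Winslow Advocacy 3,187,534.88 → $3,187,550; South Literacy 438,726.13 → $438,750; Harbor Mentoring 1,121,188.99 → $1,121,200.
Rounding difference −$50 applied to Winslow Advocacy → $3,187,500.

Winslow Advocacy: $3,187,500 | South Literacy: $438,750 | East Outreach: $1,833,000 | Harbor Mentoring: $1,121,200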